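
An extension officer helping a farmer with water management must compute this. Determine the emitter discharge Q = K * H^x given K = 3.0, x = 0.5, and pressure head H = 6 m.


Q = K * H^x
  = 3.0 * 6^0.5
  = 3.0 * 2.4495
  = 7.35 L/h


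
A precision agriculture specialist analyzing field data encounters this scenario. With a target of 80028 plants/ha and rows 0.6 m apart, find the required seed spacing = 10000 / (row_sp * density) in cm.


spacing = 10000 / (row_sp * density)
        = 10000 / (0.6 * 80028)
        = 10000 / 48016.80
        = 0.20826 m = 20.83 cm


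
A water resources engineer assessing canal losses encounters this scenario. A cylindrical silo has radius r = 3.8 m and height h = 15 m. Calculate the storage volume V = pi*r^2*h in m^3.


V = pi * r^2 * h
  = pi * 3.8^2 * 15
  = pi * 14.44 * 15
  = 680.47 m^3


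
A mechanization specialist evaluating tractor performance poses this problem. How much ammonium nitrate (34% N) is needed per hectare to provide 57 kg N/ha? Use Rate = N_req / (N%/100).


Rate = N_required / (N_content / 100)
     = 57 / (34 / 100)
     = 57 / 0.34
     = 167.65 kg/ha


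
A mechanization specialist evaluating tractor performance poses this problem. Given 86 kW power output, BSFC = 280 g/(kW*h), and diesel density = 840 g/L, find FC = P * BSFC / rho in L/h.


FC = P * BSFC / rho_fuel
   = 86 * 280 / 840
   = 24080 / 840
   = 28.67 L/h


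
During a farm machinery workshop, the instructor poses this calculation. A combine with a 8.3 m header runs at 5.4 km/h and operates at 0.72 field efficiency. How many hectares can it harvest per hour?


C = w * v * eta_f / 10
  = 8.3 * 5.4 * 0.72 / 10
  = 32.27 / 10
  = 3.23 ha/h


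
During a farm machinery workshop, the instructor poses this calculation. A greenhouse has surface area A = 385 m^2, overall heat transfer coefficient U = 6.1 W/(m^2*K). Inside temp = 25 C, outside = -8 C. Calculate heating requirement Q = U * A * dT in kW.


dT = 25 - (-8) = 33 K
Q = U * A * dT
  = 6.1 * 385 * 33
  = 77500.50 W = 77.50 kW


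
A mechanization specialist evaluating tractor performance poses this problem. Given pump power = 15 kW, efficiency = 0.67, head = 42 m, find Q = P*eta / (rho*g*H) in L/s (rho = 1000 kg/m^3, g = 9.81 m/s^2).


Q = (P * 1000 * eta) / (rho * g * H)
  = (15 * 1000 * 0.67) / (1000 * 9.81 * 42)
  = 10050 / 412020
  = 0.02439 m^3/s = 24.39 L/s


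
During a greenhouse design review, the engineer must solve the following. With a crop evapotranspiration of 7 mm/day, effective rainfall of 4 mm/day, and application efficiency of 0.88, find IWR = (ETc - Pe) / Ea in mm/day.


IWR = (ETc - Pe) / Ea
    = (7 - 4) / 0.88
    = 3 / 0.88
    = 3.41 mm/day


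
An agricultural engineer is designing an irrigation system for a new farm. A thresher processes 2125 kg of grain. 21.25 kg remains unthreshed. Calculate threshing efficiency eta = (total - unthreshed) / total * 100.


eta = (total - unthreshed) / total * 100
    = (2125 - 21.25) / 2125 * 100
    = 2103.75 / 2125 * 100
    = 99%


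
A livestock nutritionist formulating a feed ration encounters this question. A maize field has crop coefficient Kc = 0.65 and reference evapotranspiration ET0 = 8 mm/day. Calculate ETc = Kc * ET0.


ETc = Kc * ET0
    = 0.65 * 8
    = 5.20 mm/day


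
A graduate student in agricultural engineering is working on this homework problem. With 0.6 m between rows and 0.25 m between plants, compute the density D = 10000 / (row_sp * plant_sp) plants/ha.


D = 10000 / (row_sp * plant_sp)
  = 10000 / (0.6 * 0.25)
  = 10000 / 0.1500
  = 66666.67 plants/ha


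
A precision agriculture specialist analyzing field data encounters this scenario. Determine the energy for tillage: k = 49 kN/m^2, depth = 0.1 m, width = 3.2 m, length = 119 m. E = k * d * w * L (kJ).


E = k * d * w * L
  = 49 * 0.1 * 3.2 * 119
  = 1865.92 kJ


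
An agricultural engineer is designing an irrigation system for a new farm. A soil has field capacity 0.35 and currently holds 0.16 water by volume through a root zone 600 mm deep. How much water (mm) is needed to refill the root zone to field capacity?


SMD = (FC - theta) * D
    = (0.35 - 0.16) * 600
    = 0.190 * 600
    = 114 mm


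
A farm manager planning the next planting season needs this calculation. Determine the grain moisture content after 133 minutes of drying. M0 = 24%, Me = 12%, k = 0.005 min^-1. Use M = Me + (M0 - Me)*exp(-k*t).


M = Me + (M0 - Me) * e^(-k*t)
  = 12 + (24 - 12) * e^(-0.005*133)
  = 12 + 12 * e^(-0.665)
  = 12 + 12 * 0.51427
  = 12 + 6.1713
  = 18.17%


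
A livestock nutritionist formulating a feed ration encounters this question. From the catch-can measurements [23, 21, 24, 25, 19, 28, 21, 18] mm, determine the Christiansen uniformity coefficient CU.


xbar = 179 / 8 = 22.375
sum|xi - xbar| = 21
CU = 100 * (1 - 21 / (8 * 22.375))
   = 100 * (1 - 0.1173)
   = 88.27%


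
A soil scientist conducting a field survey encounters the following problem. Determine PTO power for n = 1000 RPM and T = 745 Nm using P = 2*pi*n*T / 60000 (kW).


P = 2*pi*n*T / 60000
  = 2*pi * 1000 * 745 / 60000
  = 4680973.05 / 60000
  = 78.02 kW


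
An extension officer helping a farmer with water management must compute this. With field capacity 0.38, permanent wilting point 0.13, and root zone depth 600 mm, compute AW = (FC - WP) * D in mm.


AW = (FC - WP) * D
   = (0.38 - 0.13) * 600
   = 0.25 * 600
   = 150 mm


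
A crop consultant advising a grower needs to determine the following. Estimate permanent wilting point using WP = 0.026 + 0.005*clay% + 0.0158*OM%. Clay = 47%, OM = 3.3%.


WP = 0.026 + 0.005*47 + 0.0158*3.3
   = 0.026 + 0.2350 + 0.0521
   = 0.3131


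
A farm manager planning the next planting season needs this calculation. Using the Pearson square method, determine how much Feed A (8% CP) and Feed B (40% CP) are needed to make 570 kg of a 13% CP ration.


parts_A = CP_b - target = 40 - 13 = 27
parts_B = target - CP_a = 13 - 8 = 5
total_parts = 27 + 5 = 32
Feed A = 570 * 27 / 32 = 480.94 kg
Feed B = 570 * 5 / 32 = 89.06 kg

480.94 kg


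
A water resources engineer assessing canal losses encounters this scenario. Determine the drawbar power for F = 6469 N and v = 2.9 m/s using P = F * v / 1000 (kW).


P = F * v / 1000
  = 6469 * 2.9 / 1000
  = 18760.10 / 1000
  = 18.76 kW


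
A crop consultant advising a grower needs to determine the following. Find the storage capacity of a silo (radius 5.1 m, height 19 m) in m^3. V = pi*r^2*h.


V = pi * r^2 * h
  = pi * 5.1^2 * 19
  = pi * 26.01 * 19
  = 1552.54 m^3


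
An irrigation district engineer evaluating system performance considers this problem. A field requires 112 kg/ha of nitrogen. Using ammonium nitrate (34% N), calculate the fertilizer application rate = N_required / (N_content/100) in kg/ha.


Rate = N_required / (N_content / 100)
     = 112 / (34 / 100)
     = 112 / 0.34
     = 329.41 kg/ha


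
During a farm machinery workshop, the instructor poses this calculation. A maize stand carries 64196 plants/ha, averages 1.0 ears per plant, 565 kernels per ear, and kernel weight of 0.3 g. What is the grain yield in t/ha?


Y = density * ears * kernels * kw
  = 64196 * 1.0 * 565 * 0.3 g/ha
  = 10881222 g/ha
  = 10881.22 kg/ha = 10.88 t/ha


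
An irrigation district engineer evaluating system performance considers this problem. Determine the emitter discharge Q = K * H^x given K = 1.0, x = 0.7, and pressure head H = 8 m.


Q = K * H^x
  = 1.0 * 8^0.7
  = 1.0 * 4.2871
  = 4.29 L/h


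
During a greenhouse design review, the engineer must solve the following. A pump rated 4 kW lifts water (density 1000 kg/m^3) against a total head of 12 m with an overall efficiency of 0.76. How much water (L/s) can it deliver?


Q = (P * 1000 * eta) / (rho * g * H)
  = (4 * 1000 * 0.76) / (1000 * 9.81 * 12)
  = 3040 / 117720
  = 0.02582 m^3/s = 25.82 L/s


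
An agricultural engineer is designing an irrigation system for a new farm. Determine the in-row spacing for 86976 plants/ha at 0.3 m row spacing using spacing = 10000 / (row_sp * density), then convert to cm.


spacing = 10000 / (row_sp * density)
        = 10000 / (0.3 * 86976)
        = 10000 / 26092.80
        = 0.38325 m = 38.32 cm


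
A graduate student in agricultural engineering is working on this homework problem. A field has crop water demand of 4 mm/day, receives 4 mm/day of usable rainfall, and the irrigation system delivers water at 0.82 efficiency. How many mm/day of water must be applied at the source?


IWR = (ETc - Pe) / Ea
    = (4 - 4) / 0.82
    = 0 / 0.82
    = 0 mm/day


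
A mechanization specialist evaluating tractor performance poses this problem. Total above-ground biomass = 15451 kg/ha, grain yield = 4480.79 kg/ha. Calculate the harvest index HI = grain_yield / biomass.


HI = grain_yield / biomass
   = 4480.79 / 15451
   = 0.29


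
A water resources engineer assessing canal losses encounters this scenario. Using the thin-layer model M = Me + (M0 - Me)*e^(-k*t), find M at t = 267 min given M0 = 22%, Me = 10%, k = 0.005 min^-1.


M = Me + (M0 - Me) * e^(-k*t)
  = 10 + (22 - 10) * e^(-0.005*267)
  = 10 + 12 * e^(-1.335)
  = 10 + 12 * 0.26316
  = 10 + 3.1579
  = 13.16%


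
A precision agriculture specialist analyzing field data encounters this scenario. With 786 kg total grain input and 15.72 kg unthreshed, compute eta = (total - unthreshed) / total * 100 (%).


eta = (total - unthreshed) / total * 100
    = (786 - 15.72) / 786 * 100
    = 770.28 / 786 * 100
    = 98%


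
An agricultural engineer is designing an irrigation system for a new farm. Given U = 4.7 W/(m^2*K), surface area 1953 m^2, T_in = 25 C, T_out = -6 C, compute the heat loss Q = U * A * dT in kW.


dT = 25 - (-6) = 31 K
Q = U * A * dT
  = 4.7 * 1953 * 31
  = 284552.10 W = 284.55 kW


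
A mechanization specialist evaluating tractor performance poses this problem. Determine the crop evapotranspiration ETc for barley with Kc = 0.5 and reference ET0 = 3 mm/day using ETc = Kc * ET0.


ETc = Kc * ET0
    = 0.5 * 3
    = 1.50 mm/day


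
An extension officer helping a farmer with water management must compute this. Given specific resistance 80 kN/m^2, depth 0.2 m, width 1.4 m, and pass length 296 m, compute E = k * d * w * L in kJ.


E = k * d * w * L
  = 80 * 0.2 * 1.4 * 296
  = 6630.40 kJ


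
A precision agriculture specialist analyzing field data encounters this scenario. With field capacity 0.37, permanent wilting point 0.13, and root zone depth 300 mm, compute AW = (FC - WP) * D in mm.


AW = (FC - WP) * D
   = (0.37 - 0.13) * 300
   = 0.24 * 300
   = 72 mm


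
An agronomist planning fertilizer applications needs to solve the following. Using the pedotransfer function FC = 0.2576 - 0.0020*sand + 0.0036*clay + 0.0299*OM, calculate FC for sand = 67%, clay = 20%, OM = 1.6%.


FC = 0.2576 - 0.0020*67 + 0.0036*20 + 0.0299*1.6
   = 0.2576 - 0.1340 + 0.0720 + 0.0478
   = 0.2434


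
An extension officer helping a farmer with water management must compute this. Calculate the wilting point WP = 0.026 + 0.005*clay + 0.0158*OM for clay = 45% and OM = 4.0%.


WP = 0.026 + 0.005*45 + 0.0158*4.0
   = 0.026 + 0.2250 + 0.0632
   = 0.3142


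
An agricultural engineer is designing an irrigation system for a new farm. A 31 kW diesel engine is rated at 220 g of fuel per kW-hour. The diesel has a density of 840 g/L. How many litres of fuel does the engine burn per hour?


FC = P * BSFC / rho_fuel
   = 31 * 220 / 840
   = 6820 / 840
   = 8.12 L/h


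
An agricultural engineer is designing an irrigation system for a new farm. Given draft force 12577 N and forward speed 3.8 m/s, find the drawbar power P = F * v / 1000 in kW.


P = F * v / 1000
  = 12577 * 3.8 / 1000
  = 47792.60 / 1000
  = 47.79 kW


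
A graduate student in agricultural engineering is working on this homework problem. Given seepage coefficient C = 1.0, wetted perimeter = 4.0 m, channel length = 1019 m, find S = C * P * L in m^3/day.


S = C * P * L
  = 1.0 * 4.0 * 1019
  = 4076 m^3/day


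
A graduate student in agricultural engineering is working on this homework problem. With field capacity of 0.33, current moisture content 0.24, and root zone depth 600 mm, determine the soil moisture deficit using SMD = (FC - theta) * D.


SMD = (FC - theta) * D
    = (0.33 - 0.24) * 600
    = 0.090 * 600
    = 54 mm


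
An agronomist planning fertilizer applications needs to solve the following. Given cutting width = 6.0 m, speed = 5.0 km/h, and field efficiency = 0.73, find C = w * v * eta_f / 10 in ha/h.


C = w * v * eta_f / 10
  = 6.0 * 5.0 * 0.73 / 10
  = 21.90 / 10
  = 2.19 ha/h


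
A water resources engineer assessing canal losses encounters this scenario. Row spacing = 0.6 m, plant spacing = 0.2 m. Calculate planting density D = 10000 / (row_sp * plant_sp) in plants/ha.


D = 10000 / (row_sp * plant_sp)
  = 10000 / (0.6 * 0.2)
  = 10000 / 0.1200
  = 83333.33 plants/ha


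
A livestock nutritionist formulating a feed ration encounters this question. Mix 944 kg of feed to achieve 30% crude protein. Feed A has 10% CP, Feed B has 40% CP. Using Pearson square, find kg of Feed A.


parts_A = CP_b - target = 40 - 30 = 10
parts_B = target - CP_a = 30 - 10 = 20
total_parts = 10 + 20 = 30
Feed A = 944 * 10 / 30 = 314.67 kg
Feed B = 944 * 20 / 30 = 629.33 kg

314.67 kg


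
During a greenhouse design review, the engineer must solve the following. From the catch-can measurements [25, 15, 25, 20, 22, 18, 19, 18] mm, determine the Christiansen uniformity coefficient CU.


xbar = 162 / 8 = 20.250
sum|xi - xbar| = 22.500
CU = 100 * (1 - 22.500 / (8 * 20.250))
   = 100 * (1 - 0.1389)
   = 86.11%


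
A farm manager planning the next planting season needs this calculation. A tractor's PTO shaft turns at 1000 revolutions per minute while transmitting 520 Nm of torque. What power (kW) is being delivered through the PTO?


P = 2*pi*n*T / 60000
  = 2*pi * 1000 * 520 / 60000
  = 3267256.36 / 60000
  = 54.45 kW


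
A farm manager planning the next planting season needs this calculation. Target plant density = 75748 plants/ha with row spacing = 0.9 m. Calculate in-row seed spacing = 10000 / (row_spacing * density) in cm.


spacing = 10000 / (row_sp * density)
        = 10000 / (0.9 * 75748)
        = 10000 / 68173.20
        = 0.14669 m = 14.67 cm


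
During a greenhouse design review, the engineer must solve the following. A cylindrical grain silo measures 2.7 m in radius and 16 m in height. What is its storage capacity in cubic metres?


V = pi * r^2 * h
  = pi * 2.7^2 * 16
  = pi * 7.29 * 16
  = 366.44 m^3


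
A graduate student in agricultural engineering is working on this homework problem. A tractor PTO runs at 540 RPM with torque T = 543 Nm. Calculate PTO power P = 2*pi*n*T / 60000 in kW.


P = 2*pi*n*T / 60000
  = 2*pi * 540 * 543 / 60000
  = 1842355.60 / 60000
  = 30.71 kW


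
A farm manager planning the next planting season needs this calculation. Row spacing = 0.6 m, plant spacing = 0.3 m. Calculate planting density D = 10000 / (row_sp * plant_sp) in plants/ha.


D = 10000 / (row_sp * plant_sp)
  = 10000 / (0.6 * 0.3)
  = 10000 / 0.1800
  = 55555.56 plants/ha


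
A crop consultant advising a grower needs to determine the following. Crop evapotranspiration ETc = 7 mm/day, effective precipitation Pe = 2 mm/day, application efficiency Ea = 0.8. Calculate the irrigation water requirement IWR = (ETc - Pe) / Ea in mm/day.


IWR = (ETc - Pe) / Ea
    = (7 - 2) / 0.8
    = 5 / 0.8
    = 6.25 mm/day


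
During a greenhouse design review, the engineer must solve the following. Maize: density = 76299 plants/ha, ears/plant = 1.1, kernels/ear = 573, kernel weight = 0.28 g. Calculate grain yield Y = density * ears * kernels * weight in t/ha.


Y = density * ears * kernels * kw
  = 76299 * 1.1 * 573 * 0.28 g/ha
  = 13465552.72 g/ha
  = 13465.55 kg/ha = 13.47 t/ha


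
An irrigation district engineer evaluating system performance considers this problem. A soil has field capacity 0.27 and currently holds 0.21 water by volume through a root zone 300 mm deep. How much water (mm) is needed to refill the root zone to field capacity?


SMD = (FC - theta) * D
    = (0.27 - 0.21) * 300
    = 0.060 * 300
    = 18 mm


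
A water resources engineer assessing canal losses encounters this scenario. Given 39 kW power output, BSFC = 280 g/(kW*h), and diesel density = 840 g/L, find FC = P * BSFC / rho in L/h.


FC = P * BSFC / rho_fuel
   = 39 * 280 / 840
   = 10920 / 840
   = 13 L/h


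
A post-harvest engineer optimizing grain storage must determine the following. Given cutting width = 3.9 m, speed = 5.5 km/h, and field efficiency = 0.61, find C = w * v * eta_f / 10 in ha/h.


C = w * v * eta_f / 10
  = 3.9 * 5.5 * 0.61 / 10
  = 13.08 / 10
  = 1.31 ha/h


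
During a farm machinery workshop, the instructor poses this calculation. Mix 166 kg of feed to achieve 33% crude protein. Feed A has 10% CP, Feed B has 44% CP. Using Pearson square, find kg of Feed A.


parts_A = CP_b - target = 44 - 33 = 11
parts_B = target - CP_a = 33 - 10 = 23
total_parts = 11 + 23 = 34
Feed A = 166 * 11 / 34 = 53.71 kg
Feed B = 166 * 23 / 34 = 112.29 kg

53.71 kg


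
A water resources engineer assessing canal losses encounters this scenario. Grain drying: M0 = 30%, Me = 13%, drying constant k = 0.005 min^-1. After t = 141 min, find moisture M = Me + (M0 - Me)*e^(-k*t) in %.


M = Me + (M0 - Me) * e^(-k*t)
  = 13 + (30 - 13) * e^(-0.005*141)
  = 13 + 17 * e^(-0.705)
  = 13 + 17 * 0.49411
  = 13 + 8.3998
  = 21.40%


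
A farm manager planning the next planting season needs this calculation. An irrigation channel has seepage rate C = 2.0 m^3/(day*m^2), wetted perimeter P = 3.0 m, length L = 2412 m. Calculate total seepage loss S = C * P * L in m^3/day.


S = C * P * L
  = 2.0 * 3.0 * 2412
  = 14472 m^3/day


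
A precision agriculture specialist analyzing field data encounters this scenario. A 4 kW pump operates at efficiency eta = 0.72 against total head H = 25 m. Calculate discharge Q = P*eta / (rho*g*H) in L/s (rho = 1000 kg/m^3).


Q = (P * 1000 * eta) / (rho * g * H)
  = (4 * 1000 * 0.72) / (1000 * 9.81 * 25)
  = 2880 / 245250
  = 0.01174 m^3/s = 11.74 L/s


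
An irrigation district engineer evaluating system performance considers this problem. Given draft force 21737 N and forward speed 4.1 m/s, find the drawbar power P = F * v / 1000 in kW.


P = F * v / 1000
  = 21737 * 4.1 / 1000
  = 89121.70 / 1000
  = 89.12 kW


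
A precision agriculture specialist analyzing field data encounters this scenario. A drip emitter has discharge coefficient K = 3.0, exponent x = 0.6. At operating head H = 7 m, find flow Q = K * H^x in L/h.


Q = K * H^x
  = 3.0 * 7^0.6
  = 3.0 * 3.2141
  = 9.64 L/h


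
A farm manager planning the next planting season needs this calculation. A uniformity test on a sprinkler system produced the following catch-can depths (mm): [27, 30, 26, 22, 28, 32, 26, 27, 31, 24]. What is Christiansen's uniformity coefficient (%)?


xbar = 273 / 10 = 27.300
sum|xi - xbar| = 23.600
CU = 100 * (1 - 23.600 / (10 * 27.300))
   = 100 * (1 - 0.0864)
   = 91.36%


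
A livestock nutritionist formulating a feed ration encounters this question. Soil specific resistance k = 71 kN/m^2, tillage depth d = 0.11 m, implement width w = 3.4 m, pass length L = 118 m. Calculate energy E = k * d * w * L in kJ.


E = k * d * w * L
  = 71 * 0.11 * 3.4 * 118
  = 3133.37 kJ


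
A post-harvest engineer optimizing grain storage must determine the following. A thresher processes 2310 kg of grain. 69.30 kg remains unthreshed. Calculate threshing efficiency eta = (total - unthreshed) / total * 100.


eta = (total - unthreshed) / total * 100
    = (2310 - 69.30) / 2310 * 100
    = 2240.70 / 2310 * 100
    = 97%


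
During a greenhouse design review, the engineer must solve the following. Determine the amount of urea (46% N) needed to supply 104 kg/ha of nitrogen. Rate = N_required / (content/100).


Rate = N_required / (N_content / 100)
     = 104 / (46 / 100)
     = 104 / 0.46
     = 226.09 kg/ha


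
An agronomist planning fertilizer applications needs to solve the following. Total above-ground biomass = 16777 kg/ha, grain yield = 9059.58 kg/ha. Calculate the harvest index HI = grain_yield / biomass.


HI = grain_yield / biomass
   = 9059.58 / 16777
   = 0.54


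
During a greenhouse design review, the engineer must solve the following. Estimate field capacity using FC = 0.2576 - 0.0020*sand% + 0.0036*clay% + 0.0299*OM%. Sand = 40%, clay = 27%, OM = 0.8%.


FC = 0.2576 - 0.0020*40 + 0.0036*27 + 0.0299*0.8
   = 0.2576 - 0.0800 + 0.0972 + 0.0239
   = 0.2987


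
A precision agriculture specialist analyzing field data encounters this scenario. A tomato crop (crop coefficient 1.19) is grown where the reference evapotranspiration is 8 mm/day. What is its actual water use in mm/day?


ETc = Kc * ET0
    = 1.19 * 8
    = 9.52 mm/day


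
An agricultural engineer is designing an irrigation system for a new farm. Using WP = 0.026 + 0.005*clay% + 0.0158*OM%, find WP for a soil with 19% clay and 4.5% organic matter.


WP = 0.026 + 0.005*19 + 0.0158*4.5
   = 0.026 + 0.0950 + 0.0711
   = 0.1921


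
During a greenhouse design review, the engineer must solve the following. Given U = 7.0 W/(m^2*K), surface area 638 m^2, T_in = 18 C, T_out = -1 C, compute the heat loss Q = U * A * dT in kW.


dT = 18 - (-1) = 19 K
Q = U * A * dT
  = 7.0 * 638 * 19
  = 84854 W = 84.85 kW


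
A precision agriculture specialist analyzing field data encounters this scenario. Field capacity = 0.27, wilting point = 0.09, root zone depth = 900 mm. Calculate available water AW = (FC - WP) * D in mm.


AW = (FC - WP) * D
   = (0.27 - 0.09) * 900
   = 0.18 * 900
   = 162 mm


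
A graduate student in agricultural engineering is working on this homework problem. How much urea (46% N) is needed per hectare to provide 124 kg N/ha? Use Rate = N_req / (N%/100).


Rate = N_required / (N_content / 100)
     = 124 / (46 / 100)
     = 124 / 0.46
     = 269.57 kg/ha


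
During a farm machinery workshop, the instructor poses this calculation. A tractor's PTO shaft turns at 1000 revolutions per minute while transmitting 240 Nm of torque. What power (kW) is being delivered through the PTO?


P = 2*pi*n*T / 60000
  = 2*pi * 1000 * 240 / 60000
  = 1507964.47 / 60000
  = 25.13 kW


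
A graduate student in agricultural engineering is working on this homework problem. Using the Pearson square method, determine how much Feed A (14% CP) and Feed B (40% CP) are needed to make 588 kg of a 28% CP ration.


parts_A = CP_b - target = 40 - 28 = 12
parts_B = target - CP_a = 28 - 14 = 14
total_parts = 12 + 14 = 26
Feed A = 588 * 12 / 26 = 271.38 kg
Feed B = 588 * 14 / 26 = 316.62 kg

271.38 kg


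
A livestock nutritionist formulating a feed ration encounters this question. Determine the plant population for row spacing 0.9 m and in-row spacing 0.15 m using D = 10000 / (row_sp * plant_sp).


D = 10000 / (row_sp * plant_sp)
  = 10000 / (0.9 * 0.15)
  = 10000 / 0.1350
  = 74074.07 plants/ha


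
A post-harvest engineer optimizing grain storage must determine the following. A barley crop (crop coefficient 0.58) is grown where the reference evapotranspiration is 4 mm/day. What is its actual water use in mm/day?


ETc = Kc * ET0
    = 0.58 * 4
    = 2.32 mm/day


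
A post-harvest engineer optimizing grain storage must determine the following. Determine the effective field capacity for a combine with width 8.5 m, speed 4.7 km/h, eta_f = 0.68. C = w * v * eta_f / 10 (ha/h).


C = w * v * eta_f / 10
  = 8.5 * 4.7 * 0.68 / 10
  = 27.17 / 10
  = 2.72 ha/h


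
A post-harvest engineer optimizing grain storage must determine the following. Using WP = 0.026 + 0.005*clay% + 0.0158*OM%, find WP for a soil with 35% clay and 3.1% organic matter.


WP = 0.026 + 0.005*35 + 0.0158*3.1
   = 0.026 + 0.1750 + 0.0490
   = 0.2500


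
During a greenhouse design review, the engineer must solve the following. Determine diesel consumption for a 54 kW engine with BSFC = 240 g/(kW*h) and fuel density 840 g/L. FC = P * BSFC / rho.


FC = P * BSFC / rho_fuel
   = 54 * 240 / 840
   = 12960 / 840
   = 15.43 L/h


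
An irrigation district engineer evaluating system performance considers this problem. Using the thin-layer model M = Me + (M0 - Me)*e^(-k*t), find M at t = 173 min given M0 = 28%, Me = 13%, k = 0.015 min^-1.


M = Me + (M0 - Me) * e^(-k*t)
  = 13 + (28 - 13) * e^(-0.015*173)
  = 13 + 15 * e^(-2.595)
  = 13 + 15 * 0.07465
  = 13 + 1.1197
  = 14.12%


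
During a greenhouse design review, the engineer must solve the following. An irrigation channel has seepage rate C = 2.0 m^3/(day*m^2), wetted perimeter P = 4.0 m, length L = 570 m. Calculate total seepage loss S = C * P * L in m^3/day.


S = C * P * L
  = 2.0 * 4.0 * 570
  = 4560 m^3/day


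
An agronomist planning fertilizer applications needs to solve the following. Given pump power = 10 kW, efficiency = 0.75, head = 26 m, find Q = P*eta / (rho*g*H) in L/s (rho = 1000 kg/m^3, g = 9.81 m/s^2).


Q = (P * 1000 * eta) / (rho * g * H)
  = (10 * 1000 * 0.75) / (1000 * 9.81 * 26)
  = 7500 / 255060
  = 0.02940 m^3/s = 29.40 L/s


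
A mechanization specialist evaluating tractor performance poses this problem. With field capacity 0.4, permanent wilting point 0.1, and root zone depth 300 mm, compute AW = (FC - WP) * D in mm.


AW = (FC - WP) * D
   = (0.4 - 0.1) * 300
   = 0.30 * 300
   = 90 mm


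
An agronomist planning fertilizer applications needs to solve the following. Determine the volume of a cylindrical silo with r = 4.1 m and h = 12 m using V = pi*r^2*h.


V = pi * r^2 * h
  = pi * 4.1^2 * 12
  = pi * 16.81 * 12
  = 633.72 m^3


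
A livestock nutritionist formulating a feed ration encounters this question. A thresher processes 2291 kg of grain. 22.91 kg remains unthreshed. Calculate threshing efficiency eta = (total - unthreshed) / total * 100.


eta = (total - unthreshed) / total * 100
    = (2291 - 22.91) / 2291 * 100
    = 2268.09 / 2291 * 100
    = 99%


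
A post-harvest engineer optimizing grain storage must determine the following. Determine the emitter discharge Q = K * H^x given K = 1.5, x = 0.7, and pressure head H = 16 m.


Q = K * H^x
  = 1.5 * 16^0.7
  = 1.5 * 6.9644
  = 10.45 L/h


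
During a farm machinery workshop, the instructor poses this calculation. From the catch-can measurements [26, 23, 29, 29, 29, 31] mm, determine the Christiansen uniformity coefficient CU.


xbar = 167 / 6 = 27.833
sum|xi - xbar| = 13.333
CU = 100 * (1 - 13.333 / (6 * 27.833))
   = 100 * (1 - 0.0798)
   = 92.02%


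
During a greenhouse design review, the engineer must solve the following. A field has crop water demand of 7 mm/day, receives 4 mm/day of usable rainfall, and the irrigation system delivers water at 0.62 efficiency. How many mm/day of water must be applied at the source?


IWR = (ETc - Pe) / Ea
    = (7 - 4) / 0.62
    = 3 / 0.62
    = 4.84 mm/day


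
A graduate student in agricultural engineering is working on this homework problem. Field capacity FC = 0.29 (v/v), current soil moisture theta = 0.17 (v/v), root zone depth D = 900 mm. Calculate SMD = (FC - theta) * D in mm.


SMD = (FC - theta) * D
    = (0.29 - 0.17) * 900
    = 0.120 * 900
    = 108 mm


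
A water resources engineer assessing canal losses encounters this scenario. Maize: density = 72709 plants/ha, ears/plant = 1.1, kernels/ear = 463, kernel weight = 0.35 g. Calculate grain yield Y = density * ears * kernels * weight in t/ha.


Y = density * ears * kernels * kw
  = 72709 * 1.1 * 463 * 0.35 g/ha
  = 12960742.80 g/ha
  = 12960.74 kg/ha = 12.96 t/ha


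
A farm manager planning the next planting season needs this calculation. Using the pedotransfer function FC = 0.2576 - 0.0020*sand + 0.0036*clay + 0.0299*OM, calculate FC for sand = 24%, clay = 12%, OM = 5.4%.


FC = 0.2576 - 0.0020*24 + 0.0036*12 + 0.0299*5.4
   = 0.2576 - 0.0480 + 0.0432 + 0.1615
   = 0.4143


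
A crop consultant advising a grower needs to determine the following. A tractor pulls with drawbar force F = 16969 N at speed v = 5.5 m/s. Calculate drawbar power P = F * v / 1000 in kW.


P = F * v / 1000
  = 16969 * 5.5 / 1000
  = 93329.50 / 1000
  = 93.33 kW


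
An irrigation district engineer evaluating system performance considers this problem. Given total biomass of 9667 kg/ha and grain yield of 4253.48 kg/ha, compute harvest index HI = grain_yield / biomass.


HI = grain_yield / biomass
   = 4253.48 / 9667
   = 0.44


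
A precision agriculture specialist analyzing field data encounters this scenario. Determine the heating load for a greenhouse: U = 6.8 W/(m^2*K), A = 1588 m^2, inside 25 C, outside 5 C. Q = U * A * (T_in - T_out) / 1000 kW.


dT = 25 - (5) = 20 K
Q = U * A * dT
  = 6.8 * 1588 * 20
  = 215968 W = 215.97 kW


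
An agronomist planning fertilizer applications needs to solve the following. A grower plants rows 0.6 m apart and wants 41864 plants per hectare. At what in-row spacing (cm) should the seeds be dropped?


spacing = 10000 / (row_sp * density)
        = 10000 / (0.6 * 41864)
        = 10000 / 25118.40
        = 0.39811 m = 39.81 cm


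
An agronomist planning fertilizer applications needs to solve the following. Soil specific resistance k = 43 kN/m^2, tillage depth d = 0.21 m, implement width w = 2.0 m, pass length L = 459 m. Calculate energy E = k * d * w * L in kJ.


E = k * d * w * L
  = 43 * 0.21 * 2.0 * 459
  = 8289.54 kJ


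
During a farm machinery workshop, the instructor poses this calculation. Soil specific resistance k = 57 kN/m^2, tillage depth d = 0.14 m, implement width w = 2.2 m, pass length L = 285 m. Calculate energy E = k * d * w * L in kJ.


E = k * d * w * L
  = 57 * 0.14 * 2.2 * 285
  = 5003.46 kJ


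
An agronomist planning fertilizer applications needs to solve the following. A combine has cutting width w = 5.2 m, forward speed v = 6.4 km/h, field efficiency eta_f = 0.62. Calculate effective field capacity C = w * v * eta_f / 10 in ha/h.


C = w * v * eta_f / 10
  = 5.2 * 6.4 * 0.62 / 10
  = 20.63 / 10
  = 2.06 ha/h


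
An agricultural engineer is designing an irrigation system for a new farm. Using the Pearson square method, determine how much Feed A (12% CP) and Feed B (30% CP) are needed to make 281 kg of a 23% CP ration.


parts_A = CP_b - target = 30 - 23 = 7
parts_B = target - CP_a = 23 - 12 = 11
total_parts = 7 + 11 = 18
Feed A = 281 * 7 / 18 = 109.28 kg
Feed B = 281 * 11 / 18 = 171.72 kg

109.28 kg


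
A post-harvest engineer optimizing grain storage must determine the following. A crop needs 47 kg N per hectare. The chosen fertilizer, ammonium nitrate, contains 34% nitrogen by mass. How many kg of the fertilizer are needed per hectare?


Rate = N_required / (N_content / 100)
     = 47 / (34 / 100)
     = 47 / 0.34
     = 138.24 kg/ha


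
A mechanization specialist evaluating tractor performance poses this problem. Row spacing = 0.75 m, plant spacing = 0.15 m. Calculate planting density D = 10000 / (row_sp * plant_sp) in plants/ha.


D = 10000 / (row_sp * plant_sp)
  = 10000 / (0.75 * 0.15)
  = 10000 / 0.1125
  = 88888.89 plants/ha


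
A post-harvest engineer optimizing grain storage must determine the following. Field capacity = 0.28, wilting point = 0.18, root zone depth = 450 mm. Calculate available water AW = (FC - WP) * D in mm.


AW = (FC - WP) * D
   = (0.28 - 0.18) * 450
   = 0.10 * 450
   = 45 mm


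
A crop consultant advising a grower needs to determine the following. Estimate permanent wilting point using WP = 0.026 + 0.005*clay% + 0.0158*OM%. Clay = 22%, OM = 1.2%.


WP = 0.026 + 0.005*22 + 0.0158*1.2
   = 0.026 + 0.1100 + 0.0190
   = 0.1550


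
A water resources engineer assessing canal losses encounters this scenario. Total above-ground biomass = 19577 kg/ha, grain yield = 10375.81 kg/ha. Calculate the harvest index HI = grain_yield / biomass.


HI = grain_yield / biomass
   = 10375.81 / 19577
   = 0.53


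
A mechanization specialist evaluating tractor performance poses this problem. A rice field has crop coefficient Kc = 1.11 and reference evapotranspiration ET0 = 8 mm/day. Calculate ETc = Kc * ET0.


ETc = Kc * ET0
    = 1.11 * 8
    = 8.88 mm/day


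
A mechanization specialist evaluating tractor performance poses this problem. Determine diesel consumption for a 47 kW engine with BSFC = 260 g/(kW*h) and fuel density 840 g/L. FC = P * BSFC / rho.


FC = P * BSFC / rho_fuel
   = 47 * 260 / 840
   = 12220 / 840
   = 14.55 L/h


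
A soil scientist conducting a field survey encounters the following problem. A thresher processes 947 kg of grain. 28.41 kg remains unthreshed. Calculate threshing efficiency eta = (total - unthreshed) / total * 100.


eta = (total - unthreshed) / total * 100
    = (947 - 28.41) / 947 * 100
    = 918.59 / 947 * 100
    = 97%


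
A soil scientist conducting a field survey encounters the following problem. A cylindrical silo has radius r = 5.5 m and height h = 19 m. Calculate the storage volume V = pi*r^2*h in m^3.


V = pi * r^2 * h
  = pi * 5.5^2 * 19
  = pi * 30.25 * 19
  = 1805.63 m^3


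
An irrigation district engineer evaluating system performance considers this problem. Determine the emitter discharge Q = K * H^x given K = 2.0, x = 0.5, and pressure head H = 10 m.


Q = K * H^x
  = 2.0 * 10^0.5
  = 2.0 * 3.1623
  = 6.32 L/h


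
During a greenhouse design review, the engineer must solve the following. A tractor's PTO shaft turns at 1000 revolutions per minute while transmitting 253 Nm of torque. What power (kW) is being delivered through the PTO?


P = 2*pi*n*T / 60000
  = 2*pi * 1000 * 253 / 60000
  = 1589645.88 / 60000
  = 26.49 kW


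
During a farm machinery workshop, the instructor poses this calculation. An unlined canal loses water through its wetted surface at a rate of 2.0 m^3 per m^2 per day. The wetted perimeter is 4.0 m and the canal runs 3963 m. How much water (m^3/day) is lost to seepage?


S = C * P * L
  = 2.0 * 4.0 * 3963
  = 31704 m^3/day


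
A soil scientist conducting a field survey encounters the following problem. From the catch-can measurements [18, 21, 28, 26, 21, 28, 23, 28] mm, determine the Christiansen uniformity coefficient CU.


xbar = 193 / 8 = 24.125
sum|xi - xbar| = 27
CU = 100 * (1 - 27 / (8 * 24.125))
   = 100 * (1 - 0.1399)
   = 86.01%


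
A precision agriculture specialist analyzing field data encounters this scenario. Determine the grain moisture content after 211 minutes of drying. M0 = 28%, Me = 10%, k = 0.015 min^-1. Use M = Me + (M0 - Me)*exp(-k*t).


M = Me + (M0 - Me) * e^(-k*t)
  = 10 + (28 - 10) * e^(-0.015*211)
  = 10 + 18 * e^(-3.165)
  = 10 + 18 * 0.04221
  = 10 + 0.7599
  = 10.76%


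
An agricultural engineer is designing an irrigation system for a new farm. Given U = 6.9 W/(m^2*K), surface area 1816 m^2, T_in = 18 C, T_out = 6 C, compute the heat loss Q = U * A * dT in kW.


dT = 18 - (6) = 12 K
Q = U * A * dT
  = 6.9 * 1816 * 12
  = 150364.80 W = 150.36 kW


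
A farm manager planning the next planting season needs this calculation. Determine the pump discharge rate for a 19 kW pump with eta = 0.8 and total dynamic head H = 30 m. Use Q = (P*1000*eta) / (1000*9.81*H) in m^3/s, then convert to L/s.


Q = (P * 1000 * eta) / (rho * g * H)
  = (19 * 1000 * 0.8) / (1000 * 9.81 * 30)
  = 15200 / 294300
  = 0.05165 m^3/s = 51.65 L/s


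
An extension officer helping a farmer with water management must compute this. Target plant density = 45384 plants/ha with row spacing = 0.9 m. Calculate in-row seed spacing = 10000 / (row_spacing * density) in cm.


spacing = 10000 / (row_sp * density)
        = 10000 / (0.9 * 45384)
        = 10000 / 40845.60
        = 0.24482 m = 24.48 cm


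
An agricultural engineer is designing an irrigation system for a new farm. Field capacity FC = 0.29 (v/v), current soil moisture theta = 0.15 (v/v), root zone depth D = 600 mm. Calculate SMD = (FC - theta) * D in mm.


SMD = (FC - theta) * D
    = (0.29 - 0.15) * 600
    = 0.140 * 600
    = 84 mm


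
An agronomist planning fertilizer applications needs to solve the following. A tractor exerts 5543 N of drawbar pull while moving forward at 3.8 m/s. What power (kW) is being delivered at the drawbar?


P = F * v / 1000
  = 5543 * 3.8 / 1000
  = 21063.40 / 1000
  = 21.06 kW


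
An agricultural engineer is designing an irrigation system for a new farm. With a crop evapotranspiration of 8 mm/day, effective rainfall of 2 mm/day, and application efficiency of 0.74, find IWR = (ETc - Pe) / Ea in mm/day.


IWR = (ETc - Pe) / Ea
    = (8 - 2) / 0.74
    = 6 / 0.74
    = 8.11 mm/day


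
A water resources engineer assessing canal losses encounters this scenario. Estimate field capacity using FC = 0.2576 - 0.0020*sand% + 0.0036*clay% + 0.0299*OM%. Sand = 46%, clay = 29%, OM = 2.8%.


FC = 0.2576 - 0.0020*46 + 0.0036*29 + 0.0299*2.8
   = 0.2576 - 0.0920 + 0.1044 + 0.0837
   = 0.3537


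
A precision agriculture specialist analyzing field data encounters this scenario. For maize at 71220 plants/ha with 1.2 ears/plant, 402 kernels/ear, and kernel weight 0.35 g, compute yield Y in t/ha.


Y = density * ears * kernels * kw
  = 71220 * 1.2 * 402 * 0.35 g/ha
  = 12024784.80 g/ha
  = 12024.78 kg/ha = 12.02 t/ha


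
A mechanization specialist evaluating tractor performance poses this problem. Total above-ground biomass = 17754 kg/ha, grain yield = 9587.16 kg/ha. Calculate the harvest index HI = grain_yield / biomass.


HI = grain_yield / biomass
   = 9587.16 / 17754
   = 0.54


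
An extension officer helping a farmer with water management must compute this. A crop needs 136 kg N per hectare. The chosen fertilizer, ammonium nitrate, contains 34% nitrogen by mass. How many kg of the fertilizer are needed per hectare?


Rate = N_required / (N_content / 100)
     = 136 / (34 / 100)
     = 136 / 0.34
     = 400 kg/ha


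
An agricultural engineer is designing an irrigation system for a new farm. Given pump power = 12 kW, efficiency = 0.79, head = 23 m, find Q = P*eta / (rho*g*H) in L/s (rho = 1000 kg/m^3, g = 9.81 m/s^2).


Q = (P * 1000 * eta) / (rho * g * H)
  = (12 * 1000 * 0.79) / (1000 * 9.81 * 23)
  = 9480 / 225630
  = 0.04202 m^3/s = 42.02 L/s


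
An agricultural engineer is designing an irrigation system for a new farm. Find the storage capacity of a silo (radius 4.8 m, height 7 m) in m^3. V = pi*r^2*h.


V = pi * r^2 * h
  = pi * 4.8^2 * 7
  = pi * 23.04 * 7
  = 506.68 m^3


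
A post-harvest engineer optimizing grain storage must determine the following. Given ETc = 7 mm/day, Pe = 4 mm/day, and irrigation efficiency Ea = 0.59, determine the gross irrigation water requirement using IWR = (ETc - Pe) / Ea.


IWR = (ETc - Pe) / Ea
    = (7 - 4) / 0.59
    = 3 / 0.59
    = 5.08 mm/day


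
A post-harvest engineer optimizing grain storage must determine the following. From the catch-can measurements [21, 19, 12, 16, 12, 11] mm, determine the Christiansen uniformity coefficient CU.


xbar = 91 / 6 = 15.167
sum|xi - xbar| = 21
CU = 100 * (1 - 21 / (6 * 15.167))
   = 100 * (1 - 0.2308)
   = 76.92%


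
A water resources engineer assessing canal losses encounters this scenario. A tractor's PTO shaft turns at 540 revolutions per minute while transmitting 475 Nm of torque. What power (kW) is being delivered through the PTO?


P = 2*pi*n*T / 60000
  = 2*pi * 540 * 475 / 60000
  = 1611637.03 / 60000
  = 26.86 kW


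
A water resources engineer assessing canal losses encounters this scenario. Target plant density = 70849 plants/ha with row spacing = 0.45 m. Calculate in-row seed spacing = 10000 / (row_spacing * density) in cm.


spacing = 10000 / (row_sp * density)
        = 10000 / (0.45 * 70849)
        = 10000 / 31882.05
        = 0.31366 m = 31.37 cm
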